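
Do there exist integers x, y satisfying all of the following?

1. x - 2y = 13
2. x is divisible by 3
Yes

Take x = 15, y = 1. Substituting into each constraint:
  (1) 15 - 2(1) = 13 ✓
  (2) 15 = 3 × 5, remainder 0 ✓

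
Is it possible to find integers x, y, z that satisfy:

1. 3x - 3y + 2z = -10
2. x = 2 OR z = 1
Yes

Take x = 0, y = 4, z = 1. Substituting into each constraint:
  (1) 3(0) - 3(4) + 2(1) = -10 ✓
  (2) z = 1, target 1 ✓ (second branch holds)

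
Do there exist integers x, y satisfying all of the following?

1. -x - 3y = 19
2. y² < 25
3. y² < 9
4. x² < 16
No

A contradictory subset is {-x - 3y = 19, y² < 9, x² < 16}. No integer assignment can satisfy these jointly:

  - -x - 3y = 19: is a linear equation tying the variables together
  - y² < 9: restricts y to |y| ≤ 2
  - x² < 16: restricts x to |x| ≤ 3

Range argument: with x ∈ [-3, 3], y ∈ [-2, 2], the left side of the equation is at most 9, but the right side is 19 > 9. No integer solution exists.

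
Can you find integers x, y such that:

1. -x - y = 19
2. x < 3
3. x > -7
Yes

Take x = -6, y = -13. Substituting into each constraint:
  (1) 6 + 13 = 19 ✓
  (2) -6 < 3 ✓
  (3) -6 > -7 ✓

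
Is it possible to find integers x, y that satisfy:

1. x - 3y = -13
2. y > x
Yes

Take x = 2, y = 5. Substituting into each constraint:
  (1) 2 - 3(5) = -13 ✓
  (2) 5 > 2 ✓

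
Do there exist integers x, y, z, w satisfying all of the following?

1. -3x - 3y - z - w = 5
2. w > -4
Yes

Take x = -1, y = 0, z = 0, w = -2. Substituting into each constraint:
  (1) -3(-1) - 3(0) + 0 + 2 = 5 ✓
  (2) -2 > -4 ✓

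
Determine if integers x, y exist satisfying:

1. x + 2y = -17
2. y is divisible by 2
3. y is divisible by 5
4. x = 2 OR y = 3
No

A contradictory subset is {x + 2y = -17, y is divisible by 2, x = 2 OR y = 3}. No integer assignment can satisfy these jointly:

  - x + 2y = -17: is a linear equation tying the variables together
  - y is divisible by 2: restricts y to multiples of 2
  - x = 2 OR y = 3: forces a choice: either x = 2 or y = 3

Split on the disjunction (x = 2 OR y = 3):
  • If x = 2: with x = 2, writing y = 2y', every remaining term of the linear equation is divisible by 4, so the left side is ≡ 0 (mod 4); but the right side -19 ≡ 1 (mod 4). No integers can satisfy it.
  • If y = 3: this contradicts the divisibility constraint — 3 is not a multiple of 2.
Both branches are infeasible, so the system has no integer solution.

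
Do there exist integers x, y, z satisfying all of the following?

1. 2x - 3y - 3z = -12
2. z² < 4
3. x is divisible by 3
Yes

Take x = 0, y = 3, z = 1. Substituting into each constraint:
  (1) 2(0) - 3(3) - 3(1) = -12 ✓
  (2) z² = (1)² = 1, and 1 < 4 ✓
  (3) 0 = 3 × 0, remainder 0 ✓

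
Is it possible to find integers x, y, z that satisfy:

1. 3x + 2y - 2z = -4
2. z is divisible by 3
Yes

Take x = 0, y = -2, z = 0. Substituting into each constraint:
  (1) 3(0) + 2(-2) - 2(0) = -4 ✓
  (2) 0 = 3 × 0, remainder 0 ✓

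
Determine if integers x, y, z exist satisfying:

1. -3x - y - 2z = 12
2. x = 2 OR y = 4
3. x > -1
Yes

Take x = 2, y = -18, z = 0. Substituting into each constraint:
  (1) -3(2) + 18 - 2(0) = 12 ✓
  (2) x = 2, target 2 ✓ (first branch holds)
  (3) 2 > -1 ✓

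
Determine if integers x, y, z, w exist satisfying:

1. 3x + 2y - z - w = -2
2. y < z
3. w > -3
Yes

Take x = 0, y = 0, z = 1, w = 1. Substituting into each constraint:
  (1) 3(0) + 2(0) + (-1) + (-1) = -2 ✓
  (2) 0 < 1 ✓
  (3) 1 > -3 ✓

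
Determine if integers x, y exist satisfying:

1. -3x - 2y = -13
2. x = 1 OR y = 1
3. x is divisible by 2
No

The full constraint system is jointly infeasible over the integers. Each constraint and what it forces:

  - -3x - 2y = -13: is a linear equation tying the variables together
  - x = 1 OR y = 1: forces a choice: either x = 1 or y = 1
  - x is divisible by 2: restricts x to multiples of 2

Modular obstruction: writing x = 2x', every remaining term of the linear equation is divisible by 2, so the left side is ≡ 0 (mod 2); but the right side -13 ≡ 1 (mod 2). No integers can satisfy it.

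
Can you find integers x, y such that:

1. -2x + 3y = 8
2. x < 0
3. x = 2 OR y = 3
No

The full constraint system is jointly infeasible over the integers. Each constraint and what it forces:

  - -2x + 3y = 8: is a linear equation tying the variables together
  - x < 0: bounds one variable relative to a constant
  - x = 2 OR y = 3: forces a choice: either x = 2 or y = 3

Split on the disjunction (x = 2 OR y = 3):
  • If x = 2: this contradicts the bound x ≤ -1.
  • If y = 3: with y = 3, every remaining term of the linear equation is divisible by 2, so the left side is ≡ 0 (mod 2); but the right side -1 ≡ 1 (mod 2). No integers can satisfy it.
Both branches are infeasible, so the system has no integer solution.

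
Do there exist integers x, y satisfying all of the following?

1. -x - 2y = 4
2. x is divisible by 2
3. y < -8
Yes

Take x = 14, y = -9. Substituting into each constraint:
  (1) (-14) - 2(-9) = 4 ✓
  (2) 14 = 2 × 7, remainder 0 ✓
  (3) -9 < -8 ✓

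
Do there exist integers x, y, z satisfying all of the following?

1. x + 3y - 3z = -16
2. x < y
Yes

Take x = 2, y = 3, z = 9. Substituting into each constraint:
  (1) 2 + 3(3) - 3(9) = -16 ✓
  (2) 2 < 3 ✓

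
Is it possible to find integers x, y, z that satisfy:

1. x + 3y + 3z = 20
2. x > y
Yes

Take x = 2, y = 1, z = 5. Substituting into each constraint:
  (1) 2 + 3(1) + 3(5) = 20 ✓
  (2) 2 > 1 ✓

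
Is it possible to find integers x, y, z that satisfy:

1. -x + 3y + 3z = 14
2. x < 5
Yes

Take x = 1, y = 5, z = 0. Substituting into each constraint:
  (1) (-1) + 3(5) + 3(0) = 14 ✓
  (2) 1 < 5 ✓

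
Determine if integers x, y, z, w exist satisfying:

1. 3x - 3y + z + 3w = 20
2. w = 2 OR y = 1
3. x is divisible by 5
Yes

Take x = 0, y = 1, z = 23, w = 0. Substituting into each constraint:
  (1) 3(0) - 3(1) + 23 + 3(0) = 20 ✓
  (2) y = 1, target 1 ✓ (second branch holds)
  (3) 0 = 5 × 0, remainder 0 ✓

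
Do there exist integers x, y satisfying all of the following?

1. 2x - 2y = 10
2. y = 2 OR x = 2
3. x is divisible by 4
No

The full constraint system is jointly infeasible over the integers. Each constraint and what it forces:

  - 2x - 2y = 10: is a linear equation tying the variables together
  - y = 2 OR x = 2: forces a choice: either y = 2 or x = 2
  - x is divisible by 4: restricts x to multiples of 4

Split on the disjunction (y = 2 OR x = 2):
  • If y = 2: with y = 2, writing x = 4x', every remaining term of the linear equation is divisible by 8, so the left side is ≡ 0 (mod 8); but the right side 14 ≡ 6 (mod 8). No integers can satisfy it.
  • If x = 2: this contradicts the divisibility constraint — 2 is not a multiple of 4.
Both branches are infeasible, so the system has no integer solution.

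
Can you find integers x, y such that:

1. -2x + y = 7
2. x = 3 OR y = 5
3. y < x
No

The full constraint system is jointly infeasible over the integers. Each constraint and what it forces:

  - -2x + y = 7: is a linear equation tying the variables together
  - x = 3 OR y = 5: forces a choice: either x = 3 or y = 5
  - y < x: bounds one variable relative to another variable

Split on the disjunction (x = 3 OR y = 5):
  • If x = 3: the equation forces y = 13, giving (x, y) = (3, 13), which violates x > y.
  • If y = 5: the equation forces x = -1, giving (y, x) = (5, -1), which violates x > y.
Both branches are infeasible, so the system has no integer solution.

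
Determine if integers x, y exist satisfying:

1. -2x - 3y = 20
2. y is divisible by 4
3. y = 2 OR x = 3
No

The full constraint system is jointly infeasible over the integers. Each constraint and what it forces:

  - -2x - 3y = 20: is a linear equation tying the variables together
  - y is divisible by 4: restricts y to multiples of 4
  - y = 2 OR x = 3: forces a choice: either y = 2 or x = 3

Split on the disjunction (y = 2 OR x = 3):
  • If y = 2: this contradicts the divisibility constraint — 2 is not a multiple of 4.
  • If x = 3: with x = 3, writing y = 4y', every remaining term of the linear equation is divisible by 12, so the left side is ≡ 0 (mod 12); but the right side 26 ≡ 2 (mod 12). No integers can satisfy it.
Both branches are infeasible, so the system has no integer solution.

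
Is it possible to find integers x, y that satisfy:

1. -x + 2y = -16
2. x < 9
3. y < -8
Yes

Take x = -2, y = -9. Substituting into each constraint:
  (1) 2 + 2(-9) = -16 ✓
  (2) -2 < 9 ✓
  (3) -9 < -8 ✓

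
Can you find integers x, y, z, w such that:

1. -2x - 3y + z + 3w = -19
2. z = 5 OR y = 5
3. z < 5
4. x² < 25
Yes

Take x = 2, y = 5, z = 0, w = 0. Substituting into each constraint:
  (1) -2(2) - 3(5) + 0 + 3(0) = -19 ✓
  (2) y = 5, target 5 ✓ (second branch holds)
  (3) 0 < 5 ✓
  (4) x² = (2)² = 4, and 4 < 25 ✓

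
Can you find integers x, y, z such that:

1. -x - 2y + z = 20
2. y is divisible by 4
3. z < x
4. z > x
No

A contradictory subset is {z < x, z > x}. No integer assignment can satisfy these jointly:

  - z < x: bounds one variable relative to another variable
  - z > x: bounds one variable relative to another variable

Direct contradiction: x > z and z > x cannot both hold.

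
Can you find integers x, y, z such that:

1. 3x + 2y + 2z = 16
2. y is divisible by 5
Yes

Take x = 4, y = 0, z = 2. Substituting into each constraint:
  (1) 3(4) + 2(0) + 2(2) = 16 ✓
  (2) 0 = 5 × 0, remainder 0 ✓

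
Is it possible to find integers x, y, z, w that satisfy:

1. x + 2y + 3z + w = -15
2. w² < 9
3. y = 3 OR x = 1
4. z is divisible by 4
Yes

Take x = -21, y = 3, z = 0, w = 0. Substituting into each constraint:
  (1) (-21) + 2(3) + 3(0) + 0 = -15 ✓
  (2) w² = (0)² = 0, and 0 < 9 ✓
  (3) y = 3, target 3 ✓ (first branch holds)
  (4) 0 = 4 × 0, remainder 0 ✓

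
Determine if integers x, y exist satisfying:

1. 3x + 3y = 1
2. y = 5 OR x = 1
No

Even the single constraint (3x + 3y = 1) is infeasible over the integers.

  - 3x + 3y = 1: every term on the left is divisible by 3, so the LHS ≡ 0 (mod 3), but the RHS 1 is not — no integer solution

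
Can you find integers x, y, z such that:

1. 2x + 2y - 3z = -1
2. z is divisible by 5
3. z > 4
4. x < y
Yes

Take x = 3, y = 4, z = 5. Substituting into each constraint:
  (1) 2(3) + 2(4) - 3(5) = -1 ✓
  (2) 5 = 5 × 1, remainder 0 ✓
  (3) 5 > 4 ✓
  (4) 3 < 4 ✓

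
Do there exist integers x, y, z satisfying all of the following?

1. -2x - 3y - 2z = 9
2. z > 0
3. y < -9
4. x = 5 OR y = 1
Yes

Take x = 5, y = -11, z = 7. Substituting into each constraint:
  (1) -2(5) - 3(-11) - 2(7) = 9 ✓
  (2) 7 > 0 ✓
  (3) -11 < -9 ✓
  (4) x = 5, target 5 ✓ (first branch holds)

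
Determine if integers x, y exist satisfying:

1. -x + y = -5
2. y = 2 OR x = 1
Yes

Take x = 7, y = 2. Substituting into each constraint:
  (1) (-7) + 2 = -5 ✓
  (2) y = 2, target 2 ✓ (first branch holds)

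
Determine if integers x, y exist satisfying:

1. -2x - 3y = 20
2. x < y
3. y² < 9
Yes

Take x = -7, y = -2. Substituting into each constraint:
  (1) -2(-7) - 3(-2) = 20 ✓
  (2) -7 < -2 ✓
  (3) y² = (-2)² = 4, and 4 < 9 ✓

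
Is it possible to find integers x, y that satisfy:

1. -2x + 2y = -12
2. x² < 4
Yes

Take x = 0, y = -6. Substituting into each constraint:
  (1) -2(0) + 2(-6) = -12 ✓
  (2) x² = (0)² = 0, and 0 < 4 ✓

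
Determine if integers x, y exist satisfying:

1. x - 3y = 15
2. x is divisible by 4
Yes

Take x = 0, y = -5. Substituting into each constraint:
  (1) 0 - 3(-5) = 15 ✓
  (2) 0 = 4 × 0, remainder 0 ✓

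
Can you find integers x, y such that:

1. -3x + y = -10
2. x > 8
Yes

Take x = 9, y = 17. Substituting into each constraint:
  (1) -3(9) + 17 = -10 ✓
  (2) 9 > 8 ✓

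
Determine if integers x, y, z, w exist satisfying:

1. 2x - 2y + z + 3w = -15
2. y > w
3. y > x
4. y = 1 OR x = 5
Yes

Take x = 0, y = 1, z = -13, w = 0. Substituting into each constraint:
  (1) 2(0) - 2(1) + (-13) + 3(0) = -15 ✓
  (2) 1 > 0 ✓
  (3) 1 > 0 ✓
  (4) y = 1, target 1 ✓ (first branch holds)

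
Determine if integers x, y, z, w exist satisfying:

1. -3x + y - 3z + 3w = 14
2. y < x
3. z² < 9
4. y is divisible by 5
Yes

Take x = 6, y = 5, z = 1, w = 10. Substituting into each constraint:
  (1) -3(6) + 5 - 3(1) + 3(10) = 14 ✓
  (2) 5 < 6 ✓
  (3) z² = (1)² = 1, and 1 < 9 ✓
  (4) 5 = 5 × 1, remainder 0 ✓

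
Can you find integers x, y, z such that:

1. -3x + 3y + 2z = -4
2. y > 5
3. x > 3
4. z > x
Yes

Take x = 24, y = 6, z = 25. Substituting into each constraint:
  (1) -3(24) + 3(6) + 2(25) = -4 ✓
  (2) 6 > 5 ✓
  (3) 24 > 3 ✓
  (4) 25 > 24 ✓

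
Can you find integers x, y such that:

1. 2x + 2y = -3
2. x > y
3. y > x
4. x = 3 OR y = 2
No

Even the single constraint (2x + 2y = -3) is infeasible over the integers.

  - 2x + 2y = -3: every term on the left is divisible by 2, so the LHS ≡ 0 (mod 2), but the RHS -3 is not — no integer solution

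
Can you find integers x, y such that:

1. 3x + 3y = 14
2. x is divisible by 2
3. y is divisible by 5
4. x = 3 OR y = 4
No

Even the single constraint (3x + 3y = 14) is infeasible over the integers.

  - 3x + 3y = 14: every term on the left is divisible by 3, so the LHS ≡ 0 (mod 3), but the RHS 14 is not — no integer solution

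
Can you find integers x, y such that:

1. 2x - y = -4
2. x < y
Yes

Take x = 0, y = 4. Substituting into each constraint:
  (1) 2(0) + (-4) = -4 ✓
  (2) 0 < 4 ✓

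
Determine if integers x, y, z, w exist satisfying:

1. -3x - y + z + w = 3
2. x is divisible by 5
Yes

Take x = 0, y = 0, z = 0, w = 3. Substituting into each constraint:
  (1) -3(0) + 0 + 0 + 3 = 3 ✓
  (2) 0 = 5 × 0, remainder 0 ✓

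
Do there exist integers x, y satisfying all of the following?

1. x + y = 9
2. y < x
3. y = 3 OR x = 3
Yes

Take x = 6, y = 3. Substituting into each constraint:
  (1) 6 + 3 = 9 ✓
  (2) 3 < 6 ✓
  (3) y = 3, target 3 ✓ (first branch holds)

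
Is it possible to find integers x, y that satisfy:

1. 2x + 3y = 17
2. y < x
Yes

Take x = 4, y = 3. Substituting into each constraint:
  (1) 2(4) + 3(3) = 17 ✓
  (2) 3 < 4 ✓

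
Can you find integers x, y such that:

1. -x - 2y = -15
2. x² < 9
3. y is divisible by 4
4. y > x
Yes

Take x = -1, y = 8. Substituting into each constraint:
  (1) 1 - 2(8) = -15 ✓
  (2) x² = (-1)² = 1, and 1 < 9 ✓
  (3) 8 = 4 × 2, remainder 0 ✓
  (4) 8 > -1 ✓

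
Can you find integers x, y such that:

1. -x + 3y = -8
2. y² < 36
Yes

Take x = 8, y = 0. Substituting into each constraint:
  (1) (-8) + 3(0) = -8 ✓
  (2) y² = (0)² = 0, and 0 < 36 ✓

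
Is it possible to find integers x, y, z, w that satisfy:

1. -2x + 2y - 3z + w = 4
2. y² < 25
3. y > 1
Yes

Take x = 0, y = 2, z = 0, w = 0. Substituting into each constraint:
  (1) -2(0) + 2(2) - 3(0) + 0 = 4 ✓
  (2) y² = (2)² = 4, and 4 < 25 ✓
  (3) 2 > 1 ✓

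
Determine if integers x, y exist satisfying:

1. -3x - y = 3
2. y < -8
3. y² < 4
No

A contradictory subset is {y < -8, y² < 4}. No integer assignment can satisfy these jointly:

  - y < -8: bounds one variable relative to a constant
  - y² < 4: restricts y to |y| ≤ 1

Direct contradiction: the bounds on y require y ≥ -1 and y ≤ -9 simultaneously, which is empty.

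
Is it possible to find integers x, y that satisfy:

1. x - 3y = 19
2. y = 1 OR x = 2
Yes

Take x = 22, y = 1. Substituting into each constraint:
  (1) 22 - 3(1) = 19 ✓
  (2) y = 1, target 1 ✓ (first branch holds)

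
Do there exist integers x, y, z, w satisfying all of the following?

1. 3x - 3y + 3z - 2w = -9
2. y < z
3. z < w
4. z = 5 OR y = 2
Yes

Take x = -2, y = 2, z = 5, w = 6. Substituting into each constraint:
  (1) 3(-2) - 3(2) + 3(5) - 2(6) = -9 ✓
  (2) 2 < 5 ✓
  (3) 5 < 6 ✓
  (4) z = 5, target 5 ✓ (first branch holds)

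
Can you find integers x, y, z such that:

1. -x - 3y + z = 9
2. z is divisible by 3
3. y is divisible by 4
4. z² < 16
Yes

Take x = -9, y = 0, z = 0. Substituting into each constraint:
  (1) 9 - 3(0) + 0 = 9 ✓
  (2) 0 = 3 × 0, remainder 0 ✓
  (3) 0 = 4 × 0, remainder 0 ✓
  (4) z² = (0)² = 0, and 0 < 16 ✓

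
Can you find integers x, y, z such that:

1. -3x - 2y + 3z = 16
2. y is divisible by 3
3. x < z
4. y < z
No

A contradictory subset is {-3x - 2y + 3z = 16, y is divisible by 3}. No integer assignment can satisfy these jointly:

  - -3x - 2y + 3z = 16: is a linear equation tying the variables together
  - y is divisible by 3: restricts y to multiples of 3

Modular obstruction: writing y = 3y', every remaining term of the linear equation is divisible by 3, so the left side is ≡ 0 (mod 3); but the right side 16 ≡ 1 (mod 3). No integers can satisfy it.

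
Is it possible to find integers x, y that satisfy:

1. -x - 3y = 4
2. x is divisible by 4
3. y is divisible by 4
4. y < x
Yes

Take x = 8, y = -4. Substituting into each constraint:
  (1) (-8) - 3(-4) = 4 ✓
  (2) 8 = 4 × 2, remainder 0 ✓
  (3) -4 = 4 × -1, remainder 0 ✓
  (4) -4 < 8 ✓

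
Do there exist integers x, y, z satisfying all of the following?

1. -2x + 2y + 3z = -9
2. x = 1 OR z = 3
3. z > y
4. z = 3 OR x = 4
Yes

Take x = 11, y = 2, z = 3. Substituting into each constraint:
  (1) -2(11) + 2(2) + 3(3) = -9 ✓
  (2) z = 3, target 3 ✓ (second branch holds)
  (3) 3 > 2 ✓
  (4) z = 3, target 3 ✓ (first branch holds)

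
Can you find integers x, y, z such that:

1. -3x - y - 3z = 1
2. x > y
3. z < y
Yes

Take x = 3, y = 2, z = -4. Substituting into each constraint:
  (1) -3(3) + (-2) - 3(-4) = 1 ✓
  (2) 3 > 2 ✓
  (3) -4 < 2 ✓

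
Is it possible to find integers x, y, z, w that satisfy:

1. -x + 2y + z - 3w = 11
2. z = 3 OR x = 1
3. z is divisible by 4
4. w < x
Yes

Take x = 1, y = 6, z = 0, w = 0. Substituting into each constraint:
  (1) (-1) + 2(6) + 0 - 3(0) = 11 ✓
  (2) x = 1, target 1 ✓ (second branch holds)
  (3) 0 = 4 × 0, remainder 0 ✓
  (4) 0 < 1 ✓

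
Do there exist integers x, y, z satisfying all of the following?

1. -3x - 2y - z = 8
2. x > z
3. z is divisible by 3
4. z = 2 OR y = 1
No

A contradictory subset is {-3x - 2y - z = 8, z is divisible by 3, z = 2 OR y = 1}. No integer assignment can satisfy these jointly:

  - -3x - 2y - z = 8: is a linear equation tying the variables together
  - z is divisible by 3: restricts z to multiples of 3
  - z = 2 OR y = 1: forces a choice: either z = 2 or y = 1

Split on the disjunction (z = 2 OR y = 1):
  • If z = 2: this contradicts the divisibility constraint — 2 is not a multiple of 3.
  • If y = 1: with y = 1, writing z = 3z', every remaining term of the linear equation is divisible by 3, so the left side is ≡ 0 (mod 3); but the right side 10 ≡ 1 (mod 3). No integers can satisfy it.
Both branches are infeasible, so the system has no integer solution.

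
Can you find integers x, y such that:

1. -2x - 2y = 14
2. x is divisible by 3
Yes

Take x = 0, y = -7. Substituting into each constraint:
  (1) -2(0) - 2(-7) = 14 ✓
  (2) 0 = 3 × 0, remainder 0 ✓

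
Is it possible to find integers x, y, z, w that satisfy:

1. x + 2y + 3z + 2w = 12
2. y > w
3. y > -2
Yes

Take x = 1, y = 1, z = 3, w = 0. Substituting into each constraint:
  (1) 1 + 2(1) + 3(3) + 2(0) = 12 ✓
  (2) 1 > 0 ✓
  (3) 1 > -2 ✓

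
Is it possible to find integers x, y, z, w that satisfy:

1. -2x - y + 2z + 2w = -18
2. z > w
Yes

Take x = 0, y = 16, z = 0, w = -1. Substituting into each constraint:
  (1) -2(0) + (-16) + 2(0) + 2(-1) = -18 ✓
  (2) 0 > -1 ✓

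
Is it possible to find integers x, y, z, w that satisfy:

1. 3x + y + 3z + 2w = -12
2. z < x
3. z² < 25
Yes

Take x = 0, y = -9, z = -1, w = 0. Substituting into each constraint:
  (1) 3(0) + (-9) + 3(-1) + 2(0) = -12 ✓
  (2) -1 < 0 ✓
  (3) z² = (-1)² = 1, and 1 < 25 ✓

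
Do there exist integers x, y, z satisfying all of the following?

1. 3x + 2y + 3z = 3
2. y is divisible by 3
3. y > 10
Yes

Take x = 0, y = 12, z = -7. Substituting into each constraint:
  (1) 3(0) + 2(12) + 3(-7) = 3 ✓
  (2) 12 = 3 × 4, remainder 0 ✓
  (3) 12 > 10 ✓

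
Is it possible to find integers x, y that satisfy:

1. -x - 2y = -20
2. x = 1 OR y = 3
Yes

Take x = 14, y = 3. Substituting into each constraint:
  (1) (-14) - 2(3) = -20 ✓
  (2) y = 3, target 3 ✓ (second branch holds)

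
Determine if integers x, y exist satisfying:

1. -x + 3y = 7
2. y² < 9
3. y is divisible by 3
Yes

Take x = -7, y = 0. Substituting into each constraint:
  (1) 7 + 3(0) = 7 ✓
  (2) y² = (0)² = 0, and 0 < 9 ✓
  (3) 0 = 3 × 0, remainder 0 ✓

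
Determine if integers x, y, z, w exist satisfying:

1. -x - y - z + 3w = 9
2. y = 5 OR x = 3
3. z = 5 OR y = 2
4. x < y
Yes

Take x = 2, y = 5, z = 5, w = 7. Substituting into each constraint:
  (1) (-2) + (-5) + (-5) + 3(7) = 9 ✓
  (2) y = 5, target 5 ✓ (first branch holds)
  (3) z = 5, target 5 ✓ (first branch holds)
  (4) 2 < 5 ✓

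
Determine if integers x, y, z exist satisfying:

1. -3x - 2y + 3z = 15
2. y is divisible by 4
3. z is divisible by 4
Yes

Take x = -5, y = 0, z = 0. Substituting into each constraint:
  (1) -3(-5) - 2(0) + 3(0) = 15 ✓
  (2) 0 = 4 × 0, remainder 0 ✓
  (3) 0 = 4 × 0, remainder 0 ✓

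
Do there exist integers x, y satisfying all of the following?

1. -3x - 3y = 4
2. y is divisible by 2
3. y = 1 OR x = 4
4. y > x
No

Even the single constraint (-3x - 3y = 4) is infeasible over the integers.

  - -3x - 3y = 4: every term on the left is divisible by 3, so the LHS ≡ 0 (mod 3), but the RHS 4 is not — no integer solution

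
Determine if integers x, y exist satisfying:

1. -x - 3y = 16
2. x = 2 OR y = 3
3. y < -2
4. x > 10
No

A contradictory subset is {x = 2 OR y = 3, y < -2, x > 10}. No integer assignment can satisfy these jointly:

  - x = 2 OR y = 3: forces a choice: either x = 2 or y = 3
  - y < -2: bounds one variable relative to a constant
  - x > 10: bounds one variable relative to a constant

Split on the disjunction (x = 2 OR y = 3):
  • If x = 2: this contradicts the bound x ≥ 11.
  • If y = 3: this contradicts the bound y ≤ -3.
Both branches are infeasible, so the system has no integer solution.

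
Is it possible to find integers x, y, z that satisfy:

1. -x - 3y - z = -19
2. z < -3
Yes

Take x = 2, y = 7, z = -4. Substituting into each constraint:
  (1) (-2) - 3(7) + 4 = -19 ✓
  (2) -4 < -3 ✓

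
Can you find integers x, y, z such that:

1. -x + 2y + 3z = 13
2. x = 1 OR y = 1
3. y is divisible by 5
Yes

Take x = 1, y = 10, z = -2. Substituting into each constraint:
  (1) (-1) + 2(10) + 3(-2) = 13 ✓
  (2) x = 1, target 1 ✓ (first branch holds)
  (3) 10 = 5 × 2, remainder 0 ✓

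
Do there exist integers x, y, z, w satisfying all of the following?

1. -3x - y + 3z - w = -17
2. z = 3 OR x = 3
Yes

Take x = 0, y = 0, z = 3, w = 26. Substituting into each constraint:
  (1) -3(0) + 0 + 3(3) + (-26) = -17 ✓
  (2) z = 3, target 3 ✓ (first branch holds)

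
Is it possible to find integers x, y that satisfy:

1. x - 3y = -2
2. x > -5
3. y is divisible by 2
Yes

Take x = -2, y = 0. Substituting into each constraint:
  (1) (-2) - 3(0) = -2 ✓
  (2) -2 > -5 ✓
  (3) 0 = 2 × 0, remainder 0 ✓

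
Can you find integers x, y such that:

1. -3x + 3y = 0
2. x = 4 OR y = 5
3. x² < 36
Yes

Take x = 4, y = 4. Substituting into each constraint:
  (1) -3(4) + 3(4) = 0 ✓
  (2) x = 4, target 4 ✓ (first branch holds)
  (3) x² = (4)² = 16, and 16 < 36 ✓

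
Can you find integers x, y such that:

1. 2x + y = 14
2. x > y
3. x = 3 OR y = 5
No

The full constraint system is jointly infeasible over the integers. Each constraint and what it forces:

  - 2x + y = 14: is a linear equation tying the variables together
  - x > y: bounds one variable relative to another variable
  - x = 3 OR y = 5: forces a choice: either x = 3 or y = 5

Split on the disjunction (x = 3 OR y = 5):
  • If x = 3: the equation forces y = 8, giving (x, y) = (3, 8), which violates x > y.
  • If y = 5: with y = 5, every remaining term of the linear equation is divisible by 2, so the left side is ≡ 0 (mod 2); but the right side 9 ≡ 1 (mod 2). No integers can satisfy it.
Both branches are infeasible, so the system has no integer solution.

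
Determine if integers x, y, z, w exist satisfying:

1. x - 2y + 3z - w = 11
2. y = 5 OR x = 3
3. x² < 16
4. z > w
Yes

Take x = -2, y = 5, z = 11, w = 10. Substituting into each constraint:
  (1) (-2) - 2(5) + 3(11) + (-10) = 11 ✓
  (2) y = 5, target 5 ✓ (first branch holds)
  (3) x² = (-2)² = 4, and 4 < 16 ✓
  (4) 11 > 10 ✓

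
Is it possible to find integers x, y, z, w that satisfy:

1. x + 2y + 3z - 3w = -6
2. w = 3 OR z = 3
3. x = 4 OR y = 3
Yes

Take x = 4, y = 1, z = -1, w = 3. Substituting into each constraint:
  (1) 4 + 2(1) + 3(-1) - 3(3) = -6 ✓
  (2) w = 3, target 3 ✓ (first branch holds)
  (3) x = 4, target 4 ✓ (first branch holds)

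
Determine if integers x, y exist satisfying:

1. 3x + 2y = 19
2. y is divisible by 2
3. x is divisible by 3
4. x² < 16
Yes

Take x = -3, y = 14. Substituting into each constraint:
  (1) 3(-3) + 2(14) = 19 ✓
  (2) 14 = 2 × 7, remainder 0 ✓
  (3) -3 = 3 × -1, remainder 0 ✓
  (4) x² = (-3)² = 9, and 9 < 16 ✓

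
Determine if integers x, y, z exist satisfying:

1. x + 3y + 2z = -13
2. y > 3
Yes

Take x = 0, y = 5, z = -14. Substituting into each constraint:
  (1) 0 + 3(5) + 2(-14) = -13 ✓
  (2) 5 > 3 ✓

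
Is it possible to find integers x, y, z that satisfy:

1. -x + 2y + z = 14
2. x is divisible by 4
Yes

Take x = 0, y = 0, z = 14. Substituting into each constraint:
  (1) 0 + 2(0) + 14 = 14 ✓
  (2) 0 = 4 × 0, remainder 0 ✓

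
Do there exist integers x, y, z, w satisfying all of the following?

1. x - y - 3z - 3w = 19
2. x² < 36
Yes

Take x = 0, y = -19, z = 0, w = 0. Substituting into each constraint:
  (1) 0 + 19 - 3(0) - 3(0) = 19 ✓
  (2) x² = (0)² = 0, and 0 < 36 ✓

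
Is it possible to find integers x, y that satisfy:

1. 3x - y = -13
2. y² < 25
Yes

Take x = -5, y = -2. Substituting into each constraint:
  (1) 3(-5) + 2 = -13 ✓
  (2) y² = (-2)² = 4, and 4 < 25 ✓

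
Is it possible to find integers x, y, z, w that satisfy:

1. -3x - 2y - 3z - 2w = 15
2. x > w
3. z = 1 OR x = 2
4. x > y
Yes

Take x = 2, y = 1, z = -7, w = -1. Substituting into each constraint:
  (1) -3(2) - 2(1) - 3(-7) - 2(-1) = 15 ✓
  (2) 2 > -1 ✓
  (3) x = 2, target 2 ✓ (second branch holds)
  (4) 2 > 1 ✓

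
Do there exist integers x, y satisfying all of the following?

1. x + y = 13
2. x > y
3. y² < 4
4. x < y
No

A contradictory subset is {x > y, x < y}. No integer assignment can satisfy these jointly:

  - x > y: bounds one variable relative to another variable
  - x < y: bounds one variable relative to another variable

Direct contradiction: x > y and y > x cannot both hold.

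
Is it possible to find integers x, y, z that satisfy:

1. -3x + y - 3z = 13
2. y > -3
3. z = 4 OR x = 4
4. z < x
Yes

Take x = 4, y = 34, z = 3. Substituting into each constraint:
  (1) -3(4) + 34 - 3(3) = 13 ✓
  (2) 34 > -3 ✓
  (3) x = 4, target 4 ✓ (second branch holds)
  (4) 3 < 4 ✓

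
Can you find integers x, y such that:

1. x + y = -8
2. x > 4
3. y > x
No

The full constraint system is jointly infeasible over the integers. Each constraint and what it forces:

  - x + y = -8: is a linear equation tying the variables together
  - x > 4: bounds one variable relative to a constant
  - y > x: bounds one variable relative to another variable

Propagating the comparison: y > x and x ≥ 5 give y ≥ 6. Range argument: with x ∈ [5, ∞], y ∈ [6, ∞], the left side of the equation is at least 11, but the right side is -8 < 11. No integer solution exists.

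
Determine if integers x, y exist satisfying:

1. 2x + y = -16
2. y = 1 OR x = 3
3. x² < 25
Yes

Take x = 3, y = -22. Substituting into each constraint:
  (1) 2(3) + (-22) = -16 ✓
  (2) x = 3, target 3 ✓ (second branch holds)
  (3) x² = (3)² = 9, and 9 < 25 ✓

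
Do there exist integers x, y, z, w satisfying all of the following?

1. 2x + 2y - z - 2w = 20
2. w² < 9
Yes

Take x = 10, y = 0, z = 0, w = 0. Substituting into each constraint:
  (1) 2(10) + 2(0) + 0 - 2(0) = 20 ✓
  (2) w² = (0)² = 0, and 0 < 9 ✓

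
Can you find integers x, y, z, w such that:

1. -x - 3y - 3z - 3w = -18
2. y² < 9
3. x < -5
Yes

Take x = -6, y = 0, z = 0, w = 8. Substituting into each constraint:
  (1) 6 - 3(0) - 3(0) - 3(8) = -18 ✓
  (2) y² = (0)² = 0, and 0 < 9 ✓
  (3) -6 < -5 ✓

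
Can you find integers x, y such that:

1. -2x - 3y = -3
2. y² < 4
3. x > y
Yes

Take x = 3, y = -1. Substituting into each constraint:
  (1) -2(3) - 3(-1) = -3 ✓
  (2) y² = (-1)² = 1, and 1 < 4 ✓
  (3) 3 > -1 ✓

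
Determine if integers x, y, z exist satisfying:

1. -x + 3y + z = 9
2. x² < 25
Yes

Take x = 0, y = 3, z = 0. Substituting into each constraint:
  (1) 0 + 3(3) + 0 = 9 ✓
  (2) x² = (0)² = 0, and 0 < 25 ✓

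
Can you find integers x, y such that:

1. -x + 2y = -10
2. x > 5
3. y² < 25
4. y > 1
Yes

Take x = 14, y = 2. Substituting into each constraint:
  (1) (-14) + 2(2) = -10 ✓
  (2) 14 > 5 ✓
  (3) y² = (2)² = 4, and 4 < 25 ✓
  (4) 2 > 1 ✓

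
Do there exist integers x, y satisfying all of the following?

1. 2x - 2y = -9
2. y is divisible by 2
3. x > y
No

Even the single constraint (2x - 2y = -9) is infeasible over the integers.

  - 2x - 2y = -9: every term on the left is divisible by 2, so the LHS ≡ 0 (mod 2), but the RHS -9 is not — no integer solution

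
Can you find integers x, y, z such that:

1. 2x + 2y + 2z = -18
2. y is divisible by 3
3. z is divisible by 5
Yes

Take x = -9, y = 0, z = 0. Substituting into each constraint:
  (1) 2(-9) + 2(0) + 2(0) = -18 ✓
  (2) 0 = 3 × 0, remainder 0 ✓
  (3) 0 = 5 × 0, remainder 0 ✓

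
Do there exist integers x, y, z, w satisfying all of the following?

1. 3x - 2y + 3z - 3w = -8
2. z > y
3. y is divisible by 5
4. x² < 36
Yes

Take x = 0, y = 10, z = 11, w = 7. Substituting into each constraint:
  (1) 3(0) - 2(10) + 3(11) - 3(7) = -8 ✓
  (2) 11 > 10 ✓
  (3) 10 = 5 × 2, remainder 0 ✓
  (4) x² = (0)² = 0, and 0 < 36 ✓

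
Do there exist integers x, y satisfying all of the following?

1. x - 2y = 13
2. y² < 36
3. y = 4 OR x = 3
Yes

Take x = 21, y = 4. Substituting into each constraint:
  (1) 21 - 2(4) = 13 ✓
  (2) y² = (4)² = 16, and 16 < 36 ✓
  (3) y = 4, target 4 ✓ (first branch holds)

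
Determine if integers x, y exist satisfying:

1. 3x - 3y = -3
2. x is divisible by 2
Yes

Take x = 0, y = 1. Substituting into each constraint:
  (1) 3(0) - 3(1) = -3 ✓
  (2) 0 = 2 × 0, remainder 0 ✓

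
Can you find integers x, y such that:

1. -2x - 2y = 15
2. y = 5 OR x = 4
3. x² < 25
No

Even the single constraint (-2x - 2y = 15) is infeasible over the integers.

  - -2x - 2y = 15: every term on the left is divisible by 2, so the LHS ≡ 0 (mod 2), but the RHS 15 is not — no integer solution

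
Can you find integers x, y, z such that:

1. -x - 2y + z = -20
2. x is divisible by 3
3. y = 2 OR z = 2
Yes

Take x = 0, y = 2, z = -16. Substituting into each constraint:
  (1) 0 - 2(2) + (-16) = -20 ✓
  (2) 0 = 3 × 0, remainder 0 ✓
  (3) y = 2, target 2 ✓ (first branch holds)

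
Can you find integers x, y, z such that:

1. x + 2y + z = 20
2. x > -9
Yes

Take x = 0, y = 10, z = 0. Substituting into each constraint:
  (1) 0 + 2(10) + 0 = 20 ✓
  (2) 0 > -9 ✓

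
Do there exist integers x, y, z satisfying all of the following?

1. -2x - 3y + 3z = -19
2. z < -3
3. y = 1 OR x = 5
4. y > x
Yes

Take x = -1, y = 1, z = -6. Substituting into each constraint:
  (1) -2(-1) - 3(1) + 3(-6) = -19 ✓
  (2) -6 < -3 ✓
  (3) y = 1, target 1 ✓ (first branch holds)
  (4) 1 > -1 ✓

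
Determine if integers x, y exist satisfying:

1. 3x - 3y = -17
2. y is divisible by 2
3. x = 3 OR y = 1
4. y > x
No

Even the single constraint (3x - 3y = -17) is infeasible over the integers.

  - 3x - 3y = -17: every term on the left is divisible by 3, so the LHS ≡ 0 (mod 3), but the RHS -17 is not — no integer solution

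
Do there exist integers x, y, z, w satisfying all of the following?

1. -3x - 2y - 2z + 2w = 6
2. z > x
Yes

Take x = 0, y = -4, z = 1, w = 0. Substituting into each constraint:
  (1) -3(0) - 2(-4) - 2(1) + 2(0) = 6 ✓
  (2) 1 > 0 ✓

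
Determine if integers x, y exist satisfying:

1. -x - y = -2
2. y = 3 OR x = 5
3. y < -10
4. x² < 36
No

A contradictory subset is {-x - y = -2, y = 3 OR x = 5, y < -10}. No integer assignment can satisfy these jointly:

  - -x - y = -2: is a linear equation tying the variables together
  - y = 3 OR x = 5: forces a choice: either y = 3 or x = 5
  - y < -10: bounds one variable relative to a constant

Split on the disjunction (y = 3 OR x = 5):
  • If y = 3: this contradicts the bound y ≤ -11.
  • If x = 5: the equation forces y = -3, which contradicts the bound y ≤ -11.
Both branches are infeasible, so the system has no integer solution.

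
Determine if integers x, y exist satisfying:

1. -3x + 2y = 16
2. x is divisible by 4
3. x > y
Yes

Take x = -20, y = -22. Substituting into each constraint:
  (1) -3(-20) + 2(-22) = 16 ✓
  (2) -20 = 4 × -5, remainder 0 ✓
  (3) -20 > -22 ✓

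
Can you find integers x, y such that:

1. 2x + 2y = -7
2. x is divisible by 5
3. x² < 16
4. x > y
No

Even the single constraint (2x + 2y = -7) is infeasible over the integers.

  - 2x + 2y = -7: every term on the left is divisible by 2, so the LHS ≡ 0 (mod 2), but the RHS -7 is not — no integer solution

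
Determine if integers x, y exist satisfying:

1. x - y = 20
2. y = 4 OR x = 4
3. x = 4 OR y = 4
Yes

Take x = 24, y = 4. Substituting into each constraint:
  (1) 24 + (-4) = 20 ✓
  (2) y = 4, target 4 ✓ (first branch holds)
  (3) y = 4, target 4 ✓ (second branch holds)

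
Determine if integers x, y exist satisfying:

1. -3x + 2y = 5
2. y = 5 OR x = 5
Yes

Take x = 5, y = 10. Substituting into each constraint:
  (1) -3(5) + 2(10) = 5 ✓
  (2) x = 5, target 5 ✓ (second branch holds)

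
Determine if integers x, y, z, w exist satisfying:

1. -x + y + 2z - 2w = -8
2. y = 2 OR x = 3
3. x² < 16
Yes

Take x = 3, y = -1, z = 0, w = 2. Substituting into each constraint:
  (1) (-3) + (-1) + 2(0) - 2(2) = -8 ✓
  (2) x = 3, target 3 ✓ (second branch holds)
  (3) x² = (3)² = 9, and 9 < 16 ✓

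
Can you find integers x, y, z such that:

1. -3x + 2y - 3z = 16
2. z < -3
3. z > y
Yes

Take x = -4, y = -7, z = -6. Substituting into each constraint:
  (1) -3(-4) + 2(-7) - 3(-6) = 16 ✓
  (2) -6 < -3 ✓
  (3) -6 > -7 ✓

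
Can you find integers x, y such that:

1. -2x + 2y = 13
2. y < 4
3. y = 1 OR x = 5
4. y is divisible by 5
No

Even the single constraint (-2x + 2y = 13) is infeasible over the integers.

  - -2x + 2y = 13: every term on the left is divisible by 2, so the LHS ≡ 0 (mod 2), but the RHS 13 is not — no integer solution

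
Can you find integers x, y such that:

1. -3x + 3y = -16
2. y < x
No

Even the single constraint (-3x + 3y = -16) is infeasible over the integers.

  - -3x + 3y = -16: every term on the left is divisible by 3, so the LHS ≡ 0 (mod 3), but the RHS -16 is not — no integer solution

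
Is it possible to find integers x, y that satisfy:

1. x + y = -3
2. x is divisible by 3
Yes

Take x = 0, y = -3. Substituting into each constraint:
  (1) 0 + (-3) = -3 ✓
  (2) 0 = 3 × 0, remainder 0 ✓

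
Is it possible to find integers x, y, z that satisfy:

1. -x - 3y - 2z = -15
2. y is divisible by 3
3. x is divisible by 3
Yes

Take x = 3, y = 0, z = 6. Substituting into each constraint:
  (1) (-3) - 3(0) - 2(6) = -15 ✓
  (2) 0 = 3 × 0, remainder 0 ✓
  (3) 3 = 3 × 1, remainder 0 ✓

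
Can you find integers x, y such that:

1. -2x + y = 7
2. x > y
Yes

Take x = -8, y = -9. Substituting into each constraint:
  (1) -2(-8) + (-9) = 7 ✓
  (2) -8 > -9 ✓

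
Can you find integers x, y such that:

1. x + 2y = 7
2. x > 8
Yes

Take x = 9, y = -1. Substituting into each constraint:
  (1) 9 + 2(-1) = 7 ✓
  (2) 9 > 8 ✓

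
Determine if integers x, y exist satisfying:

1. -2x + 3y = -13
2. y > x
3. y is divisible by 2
No

A contradictory subset is {-2x + 3y = -13, y is divisible by 2}. No integer assignment can satisfy these jointly:

  - -2x + 3y = -13: is a linear equation tying the variables together
  - y is divisible by 2: restricts y to multiples of 2

Modular obstruction: writing y = 2y', every remaining term of the linear equation is divisible by 2, so the left side is ≡ 0 (mod 2); but the right side -13 ≡ 1 (mod 2). No integers can satisfy it.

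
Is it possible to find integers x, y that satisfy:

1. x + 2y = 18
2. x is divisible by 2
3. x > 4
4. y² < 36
Yes

Take x = 14, y = 2. Substituting into each constraint:
  (1) 14 + 2(2) = 18 ✓
  (2) 14 = 2 × 7, remainder 0 ✓
  (3) 14 > 4 ✓
  (4) y² = (2)² = 4, and 4 < 36 ✓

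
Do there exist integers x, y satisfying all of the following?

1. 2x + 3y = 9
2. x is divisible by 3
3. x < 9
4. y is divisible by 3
Yes

Take x = 0, y = 3. Substituting into each constraint:
  (1) 2(0) + 3(3) = 9 ✓
  (2) 0 = 3 × 0, remainder 0 ✓
  (3) 0 < 9 ✓
  (4) 3 = 3 × 1, remainder 0 ✓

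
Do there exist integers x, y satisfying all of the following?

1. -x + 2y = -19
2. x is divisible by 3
Yes

Take x = 21, y = 1. Substituting into each constraint:
  (1) (-21) + 2(1) = -19 ✓
  (2) 21 = 3 × 7, remainder 0 ✓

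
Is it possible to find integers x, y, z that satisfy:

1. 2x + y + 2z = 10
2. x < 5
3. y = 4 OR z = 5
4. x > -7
Yes

Take x = 0, y = 4, z = 3. Substituting into each constraint:
  (1) 2(0) + 4 + 2(3) = 10 ✓
  (2) 0 < 5 ✓
  (3) y = 4, target 4 ✓ (first branch holds)
  (4) 0 > -7 ✓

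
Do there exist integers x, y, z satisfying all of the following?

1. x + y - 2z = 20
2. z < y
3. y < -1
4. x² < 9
Yes

Take x = 0, y = -18, z = -19. Substituting into each constraint:
  (1) 0 + (-18) - 2(-19) = 20 ✓
  (2) -19 < -18 ✓
  (3) -18 < -1 ✓
  (4) x² = (0)² = 0, and 0 < 9 ✓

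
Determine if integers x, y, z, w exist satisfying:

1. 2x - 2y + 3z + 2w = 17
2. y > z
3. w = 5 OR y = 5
Yes

Take x = 5, y = 0, z = -1, w = 5. Substituting into each constraint:
  (1) 2(5) - 2(0) + 3(-1) + 2(5) = 17 ✓
  (2) 0 > -1 ✓
  (3) w = 5, target 5 ✓ (first branch holds)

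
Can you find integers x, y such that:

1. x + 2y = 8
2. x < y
Yes

Take x = 2, y = 3. Substituting into each constraint:
  (1) 2 + 2(3) = 8 ✓
  (2) 2 < 3 ✓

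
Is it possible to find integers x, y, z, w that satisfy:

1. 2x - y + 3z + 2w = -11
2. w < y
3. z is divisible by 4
Yes

Take x = -5, y = 1, z = 0, w = 0. Substituting into each constraint:
  (1) 2(-5) + (-1) + 3(0) + 2(0) = -11 ✓
  (2) 0 < 1 ✓
  (3) 0 = 4 × 0, remainder 0 ✓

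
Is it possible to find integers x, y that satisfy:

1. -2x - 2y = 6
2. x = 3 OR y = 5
Yes

Take x = 3, y = -6. Substituting into each constraint:
  (1) -2(3) - 2(-6) = 6 ✓
  (2) x = 3, target 3 ✓ (first branch holds)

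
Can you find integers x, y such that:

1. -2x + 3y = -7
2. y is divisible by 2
No

The full constraint system is jointly infeasible over the integers. Each constraint and what it forces:

  - -2x + 3y = -7: is a linear equation tying the variables together
  - y is divisible by 2: restricts y to multiples of 2

Modular obstruction: writing y = 2y', every remaining term of the linear equation is divisible by 2, so the left side is ≡ 0 (mod 2); but the right side -7 ≡ 1 (mod 2). No integers can satisfy it.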